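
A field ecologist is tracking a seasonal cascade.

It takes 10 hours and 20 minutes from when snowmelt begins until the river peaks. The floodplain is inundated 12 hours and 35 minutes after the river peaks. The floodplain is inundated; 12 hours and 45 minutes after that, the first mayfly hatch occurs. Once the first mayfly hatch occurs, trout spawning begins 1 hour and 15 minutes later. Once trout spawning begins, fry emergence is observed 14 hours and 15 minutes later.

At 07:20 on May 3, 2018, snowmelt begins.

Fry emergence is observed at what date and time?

10:30 on May 5, 2018

Snowmelt begins: 07:20 May 3, 2018.
The river peaks: 07:20 May 3, 2018 + 10h20m = 17:40 May 3, 2018.
The floodplain is inundated: 17:40 May 3, 2018 + 12h35m = 06:15 May 4, 2018.
The first mayfly hatch occurs: 06:15 May 4, 2018 + 12h45m = 19:00 May 4, 2018.
Trout spawning begins: 19:00 May 4, 2018 + 1h15m = 20:15 May 4, 2018.
Fry emergence is observed: 20:15 May 4, 2018 + 14h15m = 10:30 May 5, 2018.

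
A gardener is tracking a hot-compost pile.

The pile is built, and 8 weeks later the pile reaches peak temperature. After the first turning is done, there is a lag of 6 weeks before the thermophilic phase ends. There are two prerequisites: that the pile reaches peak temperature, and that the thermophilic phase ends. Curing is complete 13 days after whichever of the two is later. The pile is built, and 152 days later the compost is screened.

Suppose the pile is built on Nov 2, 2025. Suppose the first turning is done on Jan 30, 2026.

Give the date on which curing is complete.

Mar 26, 2026

The pile is built: Nov 2, 2025.
The pile reaches peak temperature: Nov 2, 2025 + 8 weeks = Dec 28, 2025.
The first turning is done: Jan 30, 2026.
The thermophilic phase ends: Jan 30, 2026 + 6 weeks = Mar 13, 2026.
Both prerequisites met — the pile reaches peak temperature (Dec 28, 2025), the thermophilic phase ends (Mar 13, 2026); the later is Mar 13, 2026.
Curing is complete: Mar 13, 2026 + 13 days = Mar 26, 2026.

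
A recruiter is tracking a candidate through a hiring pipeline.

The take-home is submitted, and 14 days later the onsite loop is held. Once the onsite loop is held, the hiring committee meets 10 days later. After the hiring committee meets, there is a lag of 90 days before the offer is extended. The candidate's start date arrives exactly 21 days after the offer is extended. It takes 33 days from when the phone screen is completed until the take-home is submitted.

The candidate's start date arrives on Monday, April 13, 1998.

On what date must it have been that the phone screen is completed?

Monday, October 27, 1997

The candidate's start date arrives: Apr 13, 1998.
The offer is extended: Apr 13, 1998 − 21 days = Mar 23, 1998.
The hiring committee meets: Mar 23, 1998 − 90 days = Dec 23, 1997.
The onsite loop is held: Dec 23, 1997 − 10 days = Dec 13, 1997.
The take-home is submitted: Dec 13, 1997 − 14 days = Nov 29, 1997.
The phone screen is completed: Nov 29, 1997 − 33 days = Oct 27, 1997.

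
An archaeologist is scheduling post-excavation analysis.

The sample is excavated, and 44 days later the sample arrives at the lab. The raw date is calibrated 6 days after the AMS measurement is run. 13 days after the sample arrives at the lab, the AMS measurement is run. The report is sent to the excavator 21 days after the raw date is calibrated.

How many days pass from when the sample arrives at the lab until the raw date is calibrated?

19 days

Causal path: the sample arrives at the lab → the AMS measurement is run → the raw date is calibrated.
Total delay along the path: 13 + 6 = 19 days.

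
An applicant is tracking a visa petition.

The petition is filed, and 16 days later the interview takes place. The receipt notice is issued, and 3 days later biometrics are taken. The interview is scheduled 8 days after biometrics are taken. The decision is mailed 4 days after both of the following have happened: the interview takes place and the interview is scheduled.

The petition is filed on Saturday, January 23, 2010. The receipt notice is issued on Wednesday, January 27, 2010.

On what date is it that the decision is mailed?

The petition is filed: Jan 23, 2010.
The interview takes place: Jan 23, 2010 + 16 days = Feb 8, 2010.
The receipt notice is issued: Jan 27, 2010.
Biometrics are taken: Jan 27, 2010 + 3 days = Jan 30, 2010.
The interview is scheduled: Jan 30, 2010 + 8 days = Feb 7, 2010.
Both prerequisites met — the interview takes place (Feb 8, 2010), the interview is scheduled (Feb 7, 2010); the later is Feb 8, 2010.
The decision is mailed: Feb 8, 2010 + 4 days = Feb 12, 2010.

Friday, February 12, 2010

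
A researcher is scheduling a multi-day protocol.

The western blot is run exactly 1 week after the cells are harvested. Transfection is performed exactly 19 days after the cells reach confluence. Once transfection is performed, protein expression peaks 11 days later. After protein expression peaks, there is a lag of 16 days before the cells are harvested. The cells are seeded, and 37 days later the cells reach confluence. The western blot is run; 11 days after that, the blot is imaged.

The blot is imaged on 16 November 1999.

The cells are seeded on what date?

The blot is imaged: Nov 16, 1999.
The western blot is run: Nov 16, 1999 − 11 days = Nov 5, 1999.
The cells are harvested: Nov 5, 1999 − 1 week = Oct 29, 1999.
Protein expression peaks: Oct 29, 1999 − 16 days = Oct 13, 1999.
Transfection is performed: Oct 13, 1999 − 11 days = Oct 2, 1999.
The cells reach confluence: Oct 2, 1999 − 19 days = Sep 13, 1999.
The cells are seeded: Sep 13, 1999 − 37 days = Aug 7, 1999.

7 August 1999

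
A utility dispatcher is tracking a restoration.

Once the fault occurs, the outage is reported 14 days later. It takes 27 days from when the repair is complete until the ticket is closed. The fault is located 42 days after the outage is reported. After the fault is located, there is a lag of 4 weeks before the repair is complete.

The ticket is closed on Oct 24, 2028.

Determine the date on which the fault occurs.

Jul 5, 2028

The ticket is closed: Oct 24, 2028.
The repair is complete: Oct 24, 2028 − 27 days = Sep 27, 2028.
The fault is located: Sep 27, 2028 − 4 weeks = Aug 30, 2028.
The outage is reported: Aug 30, 2028 − 42 days = Jul 19, 2028.
The fault occurs: Jul 19, 2028 − 14 days = Jul 5, 2028.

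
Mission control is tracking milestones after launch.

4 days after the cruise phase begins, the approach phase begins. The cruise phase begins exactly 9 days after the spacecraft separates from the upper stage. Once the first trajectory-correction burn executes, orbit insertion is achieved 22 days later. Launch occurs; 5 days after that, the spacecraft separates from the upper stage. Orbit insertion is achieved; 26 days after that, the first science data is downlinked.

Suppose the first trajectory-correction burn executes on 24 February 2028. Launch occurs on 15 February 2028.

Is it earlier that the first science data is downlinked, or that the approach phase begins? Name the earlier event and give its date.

The first trajectory-correction burn executes: Feb 24, 2028.
Orbit insertion is achieved: Feb 24, 2028 + 22 days = Mar 17, 2028.
The first science data is downlinked: Mar 17, 2028 + 26 days = Apr 12, 2028.
Launch occurs: Feb 15, 2028.
The spacecraft separates from the upper stage: Feb 15, 2028 + 5 days = Feb 20, 2028.
The cruise phase begins: Feb 20, 2028 + 9 days = Feb 29, 2028.
The approach phase begins: Feb 29, 2028 + 4 days = Mar 4, 2028.
Comparing: the first science data is downlinked on Apr 12, 2028 vs the approach phase begins on Mar 4, 2028. Earlier: the approach phase begins.

The approach phase begins — 4 March 2028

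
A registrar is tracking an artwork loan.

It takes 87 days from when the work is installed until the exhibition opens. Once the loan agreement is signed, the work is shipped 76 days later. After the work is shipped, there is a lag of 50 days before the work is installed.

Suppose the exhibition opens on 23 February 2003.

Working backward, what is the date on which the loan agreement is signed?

25 July 2002

The exhibition opens: Feb 23, 2003.
The work is installed: Feb 23, 2003 − 87 days = Nov 28, 2002.
The work is shipped: Nov 28, 2002 − 50 days = Oct 9, 2002.
The loan agreement is signed: Oct 9, 2002 − 76 days = Jul 25, 2002.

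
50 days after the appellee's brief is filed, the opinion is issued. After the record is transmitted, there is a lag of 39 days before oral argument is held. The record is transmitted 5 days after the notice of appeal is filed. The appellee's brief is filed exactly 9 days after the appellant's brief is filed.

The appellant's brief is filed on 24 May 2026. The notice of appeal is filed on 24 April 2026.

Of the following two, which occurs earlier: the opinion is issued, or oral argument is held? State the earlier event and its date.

Oral argument is held — 7 June 2026

The appellant's brief is filed: May 24, 2026.
The appellee's brief is filed: May 24, 2026 + 9 days = Jun 2, 2026.
The opinion is issued: Jun 2, 2026 + 50 days = Jul 22, 2026.
The notice of appeal is filed: Apr 24, 2026.
The record is transmitted: Apr 24, 2026 + 5 days = Apr 29, 2026.
Oral argument is held: Apr 29, 2026 + 39 days = Jun 7, 2026.
Comparing: the opinion is issued on Jul 22, 2026 vs oral argument is held on Jun 7, 2026. Earlier: oral argument is held.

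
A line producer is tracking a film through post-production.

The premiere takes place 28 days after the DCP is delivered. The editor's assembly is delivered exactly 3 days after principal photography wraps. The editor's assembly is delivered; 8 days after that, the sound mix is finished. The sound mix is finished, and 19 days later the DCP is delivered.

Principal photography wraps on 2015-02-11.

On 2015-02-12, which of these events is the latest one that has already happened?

Principal photography wraps

Principal photography wraps: Feb 11, 2015.
The editor's assembly is delivered: Feb 11, 2015 + 3 days = Feb 14, 2015.
The sound mix is finished: Feb 14, 2015 + 8 days = Feb 22, 2015.
The DCP is delivered: Feb 22, 2015 + 19 days = Mar 13, 2015.
The premiere takes place: Mar 13, 2015 + 28 days = Apr 10, 2015.
Feb 12, 2015 falls between when principal photography wraps (Feb 11, 2015) and when the editor's assembly is delivered (Feb 14, 2015).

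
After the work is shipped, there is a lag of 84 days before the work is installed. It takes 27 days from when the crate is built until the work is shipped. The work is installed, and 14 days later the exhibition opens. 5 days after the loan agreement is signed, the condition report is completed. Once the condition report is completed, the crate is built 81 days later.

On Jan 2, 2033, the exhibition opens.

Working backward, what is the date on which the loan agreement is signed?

Jun 5, 2032

The exhibition opens: Jan 2, 2033.
The work is installed: Jan 2, 2033 − 14 days = Dec 19, 2032.
The work is shipped: Dec 19, 2032 − 84 days = Sep 26, 2032.
The crate is built: Sep 26, 2032 − 27 days = Aug 30, 2032.
The condition report is completed: Aug 30, 2032 − 81 days = Jun 10, 2032.
The loan agreement is signed: Jun 10, 2032 − 5 days = Jun 5, 2032.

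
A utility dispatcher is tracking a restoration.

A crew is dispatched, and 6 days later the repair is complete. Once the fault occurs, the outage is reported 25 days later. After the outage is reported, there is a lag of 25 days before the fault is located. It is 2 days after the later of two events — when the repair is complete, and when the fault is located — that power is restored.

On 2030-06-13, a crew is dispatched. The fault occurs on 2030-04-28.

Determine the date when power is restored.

A crew is dispatched: Jun 13, 2030.
The repair is complete: Jun 13, 2030 + 6 days = Jun 19, 2030.
The fault occurs: Apr 28, 2030.
The outage is reported: Apr 28, 2030 + 25 days = May 23, 2030.
The fault is located: May 23, 2030 + 25 days = Jun 17, 2030.
Both prerequisites met — the repair is complete (Jun 19, 2030), the fault is located (Jun 17, 2030); the later is Jun 19, 2030.
Power is restored: Jun 19, 2030 + 2 days = Jun 21, 2030.

2030-06-21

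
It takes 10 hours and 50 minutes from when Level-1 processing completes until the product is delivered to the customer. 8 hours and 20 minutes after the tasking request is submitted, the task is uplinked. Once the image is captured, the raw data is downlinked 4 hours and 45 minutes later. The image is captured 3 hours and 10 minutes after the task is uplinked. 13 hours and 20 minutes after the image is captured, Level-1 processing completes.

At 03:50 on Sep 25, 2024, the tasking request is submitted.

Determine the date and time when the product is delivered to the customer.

The tasking request is submitted: 03:50 Sep 25, 2024.
The task is uplinked: 03:50 Sep 25, 2024 + 8h20m = 12:10 Sep 25, 2024.
The image is captured: 12:10 Sep 25, 2024 + 3h10m = 15:20 Sep 25, 2024.
Level-1 processing completes: 15:20 Sep 25, 2024 + 13h20m = 04:40 Sep 26, 2024.
The product is delivered to the customer: 04:40 Sep 26, 2024 + 10h50m = 15:30 Sep 26, 2024.

15:30 on Sep 26, 2024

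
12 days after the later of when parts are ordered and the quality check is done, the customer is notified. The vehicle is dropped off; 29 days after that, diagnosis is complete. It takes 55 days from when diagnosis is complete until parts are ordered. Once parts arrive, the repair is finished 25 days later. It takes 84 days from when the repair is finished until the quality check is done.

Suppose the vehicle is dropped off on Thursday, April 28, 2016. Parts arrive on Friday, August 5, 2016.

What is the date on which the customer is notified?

The vehicle is dropped off: Apr 28, 2016.
Diagnosis is complete: Apr 28, 2016 + 29 days = May 27, 2016.
Parts are ordered: May 27, 2016 + 55 days = Jul 21, 2016.
Parts arrive: Aug 5, 2016.
The repair is finished: Aug 5, 2016 + 25 days = Aug 30, 2016.
The quality check is done: Aug 30, 2016 + 84 days = Nov 22, 2016.
Both prerequisites met — parts are ordered (Jul 21, 2016), the quality check is done (Nov 22, 2016); the later is Nov 22, 2016.
The customer is notified: Nov 22, 2016 + 12 days = Dec 4, 2016.

Sunday, December 4, 2016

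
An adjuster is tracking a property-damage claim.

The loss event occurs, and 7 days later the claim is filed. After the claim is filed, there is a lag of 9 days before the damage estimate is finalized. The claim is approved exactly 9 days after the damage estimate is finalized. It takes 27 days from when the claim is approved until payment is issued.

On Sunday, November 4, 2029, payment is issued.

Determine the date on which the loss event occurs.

Payment is issued: Nov 4, 2029.
The claim is approved: Nov 4, 2029 − 27 days = Oct 8, 2029.
The damage estimate is finalized: Oct 8, 2029 − 9 days = Sep 29, 2029.
The claim is filed: Sep 29, 2029 − 9 days = Sep 20, 2029.
The loss event occurs: Sep 20, 2029 − 7 days = Sep 13, 2029.

Thursday, September 13, 2029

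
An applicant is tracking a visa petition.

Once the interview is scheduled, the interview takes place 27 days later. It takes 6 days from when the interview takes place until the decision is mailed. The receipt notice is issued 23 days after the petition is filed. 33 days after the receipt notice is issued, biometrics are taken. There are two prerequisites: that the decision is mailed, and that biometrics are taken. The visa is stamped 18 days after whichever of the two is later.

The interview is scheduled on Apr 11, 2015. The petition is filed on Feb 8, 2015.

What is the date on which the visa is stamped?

Jun 1, 2015

The interview is scheduled: Apr 11, 2015.
The interview takes place: Apr 11, 2015 + 27 days = May 8, 2015.
The decision is mailed: May 8, 2015 + 6 days = May 14, 2015.
The petition is filed: Feb 8, 2015.
The receipt notice is issued: Feb 8, 2015 + 23 days = Mar 3, 2015.
Biometrics are taken: Mar 3, 2015 + 33 days = Apr 5, 2015.
Both prerequisites met — the decision is mailed (May 14, 2015), biometrics are taken (Apr 5, 2015); the later is May 14, 2015.
The visa is stamped: May 14, 2015 + 18 days = Jun 1, 2015.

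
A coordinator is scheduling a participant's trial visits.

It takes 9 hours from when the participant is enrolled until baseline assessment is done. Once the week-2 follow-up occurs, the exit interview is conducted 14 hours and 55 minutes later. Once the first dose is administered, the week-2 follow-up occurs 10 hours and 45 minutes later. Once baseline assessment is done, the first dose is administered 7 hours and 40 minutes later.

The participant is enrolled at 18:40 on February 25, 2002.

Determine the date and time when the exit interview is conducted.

The participant is enrolled: 18:40 Feb 25, 2002.
Baseline assessment is done: 18:40 Feb 25, 2002 + 9h = 03:40 Feb 26, 2002.
The first dose is administered: 03:40 Feb 26, 2002 + 7h40m = 11:20 Feb 26, 2002.
The week-2 follow-up occurs: 11:20 Feb 26, 2002 + 10h45m = 22:05 Feb 26, 2002.
The exit interview is conducted: 22:05 Feb 26, 2002 + 14h55m = 13:00 Feb 27, 2002.

13:00 on February 27, 2002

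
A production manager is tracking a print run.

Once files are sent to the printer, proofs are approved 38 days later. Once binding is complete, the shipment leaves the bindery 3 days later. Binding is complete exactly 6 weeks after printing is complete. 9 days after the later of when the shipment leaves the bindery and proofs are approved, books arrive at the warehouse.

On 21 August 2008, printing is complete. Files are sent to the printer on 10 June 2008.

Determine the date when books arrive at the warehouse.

14 October 2008

Printing is complete: Aug 21, 2008.
Binding is complete: Aug 21, 2008 + 6 weeks = Oct 2, 2008.
The shipment leaves the bindery: Oct 2, 2008 + 3 days = Oct 5, 2008.
Files are sent to the printer: Jun 10, 2008.
Proofs are approved: Jun 10, 2008 + 38 days = Jul 18, 2008.
Both prerequisites met — the shipment leaves the bindery (Oct 5, 2008), proofs are approved (Jul 18, 2008); the later is Oct 5, 2008.
Books arrive at the warehouse: Oct 5, 2008 + 9 days = Oct 14, 2008.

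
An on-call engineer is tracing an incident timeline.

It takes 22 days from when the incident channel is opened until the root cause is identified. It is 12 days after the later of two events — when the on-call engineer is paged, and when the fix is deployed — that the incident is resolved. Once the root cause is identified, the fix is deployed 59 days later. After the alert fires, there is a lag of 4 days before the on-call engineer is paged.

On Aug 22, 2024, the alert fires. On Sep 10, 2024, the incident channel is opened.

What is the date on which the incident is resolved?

The alert fires: Aug 22, 2024.
The on-call engineer is paged: Aug 22, 2024 + 4 days = Aug 26, 2024.
The incident channel is opened: Sep 10, 2024.
The root cause is identified: Sep 10, 2024 + 22 days = Oct 2, 2024.
The fix is deployed: Oct 2, 2024 + 59 days = Nov 30, 2024.
Both prerequisites met — the on-call engineer is paged (Aug 26, 2024), the fix is deployed (Nov 30, 2024); the later is Nov 30, 2024.
The incident is resolved: Nov 30, 2024 + 12 days = Dec 12, 2024.

Dec 12, 2024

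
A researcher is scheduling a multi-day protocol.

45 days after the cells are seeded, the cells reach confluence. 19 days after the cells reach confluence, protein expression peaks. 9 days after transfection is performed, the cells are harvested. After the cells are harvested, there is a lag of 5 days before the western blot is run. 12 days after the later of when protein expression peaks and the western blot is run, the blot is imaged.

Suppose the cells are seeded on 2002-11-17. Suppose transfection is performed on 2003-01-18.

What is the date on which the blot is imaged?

The cells are seeded: Nov 17, 2002.
The cells reach confluence: Nov 17, 2002 + 45 days = Jan 1, 2003.
Protein expression peaks: Jan 1, 2003 + 19 days = Jan 20, 2003.
Transfection is performed: Jan 18, 2003.
The cells are harvested: Jan 18, 2003 + 9 days = Jan 27, 2003.
The western blot is run: Jan 27, 2003 + 5 days = Feb 1, 2003.
Both prerequisites met — protein expression peaks (Jan 20, 2003), the western blot is run (Feb 1, 2003); the later is Feb 1, 2003.
The blot is imaged: Feb 1, 2003 + 12 days = Feb 13, 2003.

2003-02-13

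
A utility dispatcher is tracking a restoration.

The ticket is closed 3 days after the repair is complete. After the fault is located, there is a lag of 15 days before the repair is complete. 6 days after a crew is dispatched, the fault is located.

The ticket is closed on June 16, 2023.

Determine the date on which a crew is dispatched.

The ticket is closed: Jun 16, 2023.
The repair is complete: Jun 16, 2023 − 3 days = Jun 13, 2023.
The fault is located: Jun 13, 2023 − 15 days = May 29, 2023.
A crew is dispatched: May 29, 2023 − 6 days = May 23, 2023.

May 23, 2023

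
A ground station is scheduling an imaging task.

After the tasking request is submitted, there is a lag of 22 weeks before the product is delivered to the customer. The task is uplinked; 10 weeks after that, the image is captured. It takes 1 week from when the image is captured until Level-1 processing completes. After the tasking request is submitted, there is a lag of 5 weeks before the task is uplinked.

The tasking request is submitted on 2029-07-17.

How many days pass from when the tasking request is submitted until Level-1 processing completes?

Causal path: the tasking request is submitted → the task is uplinked → the image is captured → Level-1 processing completes.
Total delay along the path: 5 + 10 + 1 weeks = 16 weeks = 112 days.

112 days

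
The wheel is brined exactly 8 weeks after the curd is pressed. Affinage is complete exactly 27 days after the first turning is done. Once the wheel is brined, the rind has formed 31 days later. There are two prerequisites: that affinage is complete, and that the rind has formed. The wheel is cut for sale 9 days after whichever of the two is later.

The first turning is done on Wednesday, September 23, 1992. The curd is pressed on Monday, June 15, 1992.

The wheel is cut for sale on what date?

The first turning is done: Sep 23, 1992.
Affinage is complete: Sep 23, 1992 + 27 days = Oct 20, 1992.
The curd is pressed: Jun 15, 1992.
The wheel is brined: Jun 15, 1992 + 8 weeks = Aug 10, 1992.
The rind has formed: Aug 10, 1992 + 31 days = Sep 10, 1992.
Both prerequisites met — affinage is complete (Oct 20, 1992), the rind has formed (Sep 10, 1992); the later is Oct 20, 1992.
The wheel is cut for sale: Oct 20, 1992 + 9 days = Oct 29, 1992.

Thursday, October 29, 1992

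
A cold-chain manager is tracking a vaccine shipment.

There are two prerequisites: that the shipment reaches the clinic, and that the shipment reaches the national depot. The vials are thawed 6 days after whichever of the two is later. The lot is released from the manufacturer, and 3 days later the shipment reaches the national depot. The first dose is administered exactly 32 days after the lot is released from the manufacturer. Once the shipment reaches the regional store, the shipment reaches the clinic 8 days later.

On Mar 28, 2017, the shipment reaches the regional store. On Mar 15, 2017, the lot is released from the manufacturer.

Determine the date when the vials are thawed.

Apr 11, 2017

The shipment reaches the regional store: Mar 28, 2017.
The shipment reaches the clinic: Mar 28, 2017 + 8 days = Apr 5, 2017.
The lot is released from the manufacturer: Mar 15, 2017.
The shipment reaches the national depot: Mar 15, 2017 + 3 days = Mar 18, 2017.
Both prerequisites met — the shipment reaches the clinic (Apr 5, 2017), the shipment reaches the national depot (Mar 18, 2017); the later is Apr 5, 2017.
The vials are thawed: Apr 5, 2017 + 6 days = Apr 11, 2017.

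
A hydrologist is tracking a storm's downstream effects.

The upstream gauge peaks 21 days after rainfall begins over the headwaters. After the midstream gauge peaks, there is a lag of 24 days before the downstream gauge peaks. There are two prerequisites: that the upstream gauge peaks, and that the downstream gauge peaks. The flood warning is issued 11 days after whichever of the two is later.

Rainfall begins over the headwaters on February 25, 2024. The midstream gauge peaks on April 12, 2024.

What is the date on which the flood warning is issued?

May 17, 2024

Rainfall begins over the headwaters: Feb 25, 2024.
The upstream gauge peaks: Feb 25, 2024 + 21 days = Mar 17, 2024.
The midstream gauge peaks: Apr 12, 2024.
The downstream gauge peaks: Apr 12, 2024 + 24 days = May 6, 2024.
Both prerequisites met — the upstream gauge peaks (Mar 17, 2024), the downstream gauge peaks (May 6, 2024); the later is May 6, 2024.
The flood warning is issued: May 6, 2024 + 11 days = May 17, 2024.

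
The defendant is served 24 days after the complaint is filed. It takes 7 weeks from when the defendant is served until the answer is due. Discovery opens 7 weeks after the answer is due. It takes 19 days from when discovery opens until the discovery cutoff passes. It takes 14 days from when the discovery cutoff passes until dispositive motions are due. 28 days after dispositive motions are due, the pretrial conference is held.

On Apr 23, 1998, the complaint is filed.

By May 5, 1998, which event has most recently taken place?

The complaint is filed: Apr 23, 1998.
The defendant is served: Apr 23, 1998 + 24 days = May 17, 1998.
The answer is due: May 17, 1998 + 7 weeks = Jul 5, 1998.
Discovery opens: Jul 5, 1998 + 7 weeks = Aug 23, 1998.
The discovery cutoff passes: Aug 23, 1998 + 19 days = Sep 11, 1998.
Dispositive motions are due: Sep 11, 1998 + 14 days = Sep 25, 1998.
The pretrial conference is held: Sep 25, 1998 + 28 days = Oct 23, 1998.
May 5, 1998 falls between when the complaint is filed (Apr 23, 1998) and when the defendant is served (May 17, 1998).

The complaint is filed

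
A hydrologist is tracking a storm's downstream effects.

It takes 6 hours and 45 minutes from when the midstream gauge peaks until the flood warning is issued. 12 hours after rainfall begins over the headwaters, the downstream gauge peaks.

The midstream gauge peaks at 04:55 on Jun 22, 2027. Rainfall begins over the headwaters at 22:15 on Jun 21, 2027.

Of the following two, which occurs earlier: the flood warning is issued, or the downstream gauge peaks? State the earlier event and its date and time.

The downstream gauge peaks — 10:15 on Jun 22, 2027

The midstream gauge peaks: 04:55 Jun 22, 2027.
The flood warning is issued: 04:55 Jun 22, 2027 + 6h45m = 11:40 Jun 22, 2027.
Rainfall begins over the headwaters: 22:15 Jun 21, 2027.
The downstream gauge peaks: 22:15 Jun 21, 2027 + 12h = 10:15 Jun 22, 2027.
Comparing: the flood warning is issued at 11:40 Jun 22, 2027 vs the downstream gauge peaks at 10:15 Jun 22, 2027. Earlier: the downstream gauge peaks.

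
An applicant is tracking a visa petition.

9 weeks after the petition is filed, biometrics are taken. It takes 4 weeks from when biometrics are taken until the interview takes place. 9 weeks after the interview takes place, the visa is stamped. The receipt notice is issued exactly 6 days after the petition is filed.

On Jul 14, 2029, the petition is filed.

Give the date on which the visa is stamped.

Dec 15, 2029

The petition is filed: Jul 14, 2029.
Biometrics are taken: Jul 14, 2029 + 9 weeks = Sep 15, 2029.
The interview takes place: Sep 15, 2029 + 4 weeks = Oct 13, 2029.
The visa is stamped: Oct 13, 2029 + 9 weeks = Dec 15, 2029.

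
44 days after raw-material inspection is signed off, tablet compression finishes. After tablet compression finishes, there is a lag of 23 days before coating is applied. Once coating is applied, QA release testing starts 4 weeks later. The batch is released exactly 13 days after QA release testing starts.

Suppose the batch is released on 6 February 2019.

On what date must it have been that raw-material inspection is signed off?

21 October 2018

The batch is released: Feb 6, 2019.
QA release testing starts: Feb 6, 2019 − 13 days = Jan 24, 2019.
Coating is applied: Jan 24, 2019 − 4 weeks = Dec 27, 2018.
Tablet compression finishes: Dec 27, 2018 − 23 days = Dec 4, 2018.
Raw-material inspection is signed off: Dec 4, 2018 − 44 days = Oct 21, 2018.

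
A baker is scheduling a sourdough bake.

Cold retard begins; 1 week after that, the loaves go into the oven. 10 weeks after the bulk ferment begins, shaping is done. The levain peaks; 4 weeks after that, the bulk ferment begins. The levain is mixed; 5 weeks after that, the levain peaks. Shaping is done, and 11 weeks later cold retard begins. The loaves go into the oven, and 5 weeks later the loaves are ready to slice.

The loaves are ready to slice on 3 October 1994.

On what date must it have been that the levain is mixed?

24 January 1994

The loaves are ready to slice: Oct 3, 1994.
The loaves go into the oven: Oct 3, 1994 − 5 weeks = Aug 29, 1994.
Cold retard begins: Aug 29, 1994 − 1 week = Aug 22, 1994.
Shaping is done: Aug 22, 1994 − 11 weeks = Jun 6, 1994.
The bulk ferment begins: Jun 6, 1994 − 10 weeks = Mar 28, 1994.
The levain peaks: Mar 28, 1994 − 4 weeks = Feb 28, 1994.
The levain is mixed: Feb 28, 1994 − 5 weeks = Jan 24, 1994.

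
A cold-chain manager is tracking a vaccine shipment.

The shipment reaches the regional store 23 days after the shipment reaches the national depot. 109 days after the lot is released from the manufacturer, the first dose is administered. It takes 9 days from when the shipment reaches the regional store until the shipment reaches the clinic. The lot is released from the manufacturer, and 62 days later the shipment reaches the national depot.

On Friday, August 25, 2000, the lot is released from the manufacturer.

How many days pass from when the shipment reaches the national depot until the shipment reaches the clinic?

32 days

Causal path: the shipment reaches the national depot → the shipment reaches the regional store → the shipment reaches the clinic.
Total delay along the path: 23 + 9 = 32 days.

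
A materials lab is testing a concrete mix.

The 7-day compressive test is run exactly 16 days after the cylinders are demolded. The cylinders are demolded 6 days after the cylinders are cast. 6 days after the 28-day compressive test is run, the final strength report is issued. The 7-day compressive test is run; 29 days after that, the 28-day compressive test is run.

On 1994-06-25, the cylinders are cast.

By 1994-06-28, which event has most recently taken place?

The cylinders are cast

The cylinders are cast: Jun 25, 1994.
The cylinders are demolded: Jun 25, 1994 + 6 days = Jul 1, 1994.
The 7-day compressive test is run: Jul 1, 1994 + 16 days = Jul 17, 1994.
The 28-day compressive test is run: Jul 17, 1994 + 29 days = Aug 15, 1994.
The final strength report is issued: Aug 15, 1994 + 6 days = Aug 21, 1994.
Jun 28, 1994 falls between when the cylinders are cast (Jun 25, 1994) and when the cylinders are demolded (Jul 1, 1994).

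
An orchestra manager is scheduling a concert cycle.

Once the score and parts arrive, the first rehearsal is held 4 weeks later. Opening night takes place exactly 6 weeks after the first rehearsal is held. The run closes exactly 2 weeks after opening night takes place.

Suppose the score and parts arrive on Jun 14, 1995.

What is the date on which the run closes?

The score and parts arrive: Jun 14, 1995.
The first rehearsal is held: Jun 14, 1995 + 4 weeks = Jul 12, 1995.
Opening night takes place: Jul 12, 1995 + 6 weeks = Aug 23, 1995.
The run closes: Aug 23, 1995 + 2 weeks = Sep 6, 1995.

Sep 6, 1995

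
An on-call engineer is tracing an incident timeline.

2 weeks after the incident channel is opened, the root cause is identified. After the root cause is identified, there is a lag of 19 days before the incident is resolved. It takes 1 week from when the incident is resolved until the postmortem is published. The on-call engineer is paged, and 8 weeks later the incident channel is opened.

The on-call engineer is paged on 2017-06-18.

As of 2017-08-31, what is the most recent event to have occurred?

The on-call engineer is paged: Jun 18, 2017.
The incident channel is opened: Jun 18, 2017 + 8 weeks = Aug 13, 2017.
The root cause is identified: Aug 13, 2017 + 2 weeks = Aug 27, 2017.
The incident is resolved: Aug 27, 2017 + 19 days = Sep 15, 2017.
The postmortem is published: Sep 15, 2017 + 1 week = Sep 22, 2017.
Aug 31, 2017 falls between when the root cause is identified (Aug 27, 2017) and when the incident is resolved (Sep 15, 2017).

The root cause is identified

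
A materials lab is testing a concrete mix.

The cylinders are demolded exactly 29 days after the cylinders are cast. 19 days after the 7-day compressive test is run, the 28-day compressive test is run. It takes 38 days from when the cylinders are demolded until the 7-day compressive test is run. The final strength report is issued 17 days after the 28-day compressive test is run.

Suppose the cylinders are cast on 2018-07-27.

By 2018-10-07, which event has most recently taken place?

The cylinders are cast: Jul 27, 2018.
The cylinders are demolded: Jul 27, 2018 + 29 days = Aug 25, 2018.
The 7-day compressive test is run: Aug 25, 2018 + 38 days = Oct 2, 2018.
The 28-day compressive test is run: Oct 2, 2018 + 19 days = Oct 21, 2018.
The final strength report is issued: Oct 21, 2018 + 17 days = Nov 7, 2018.
Oct 7, 2018 falls between when the 7-day compressive test is run (Oct 2, 2018) and when the 28-day compressive test is run (Oct 21, 2018).

The 7-day compressive test is run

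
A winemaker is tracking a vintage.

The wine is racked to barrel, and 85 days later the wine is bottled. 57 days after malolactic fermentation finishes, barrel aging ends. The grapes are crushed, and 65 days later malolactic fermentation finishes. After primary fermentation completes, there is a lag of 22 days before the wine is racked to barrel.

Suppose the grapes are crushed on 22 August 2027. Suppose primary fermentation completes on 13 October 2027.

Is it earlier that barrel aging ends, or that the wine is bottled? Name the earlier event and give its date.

The grapes are crushed: Aug 22, 2027.
Malolactic fermentation finishes: Aug 22, 2027 + 65 days = Oct 26, 2027.
Barrel aging ends: Oct 26, 2027 + 57 days = Dec 22, 2027.
Primary fermentation completes: Oct 13, 2027.
The wine is racked to barrel: Oct 13, 2027 + 22 days = Nov 4, 2027.
The wine is bottled: Nov 4, 2027 + 85 days = Jan 28, 2028.
Comparing: barrel aging ends on Dec 22, 2027 vs the wine is bottled on Jan 28, 2028. Earlier: barrel aging ends.

Barrel aging ends — 22 December 2027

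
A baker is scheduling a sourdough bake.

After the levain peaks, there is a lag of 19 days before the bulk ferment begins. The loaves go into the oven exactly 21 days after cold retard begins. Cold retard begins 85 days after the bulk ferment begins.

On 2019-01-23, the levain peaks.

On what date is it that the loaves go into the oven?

2019-05-28

The levain peaks: Jan 23, 2019.
The bulk ferment begins: Jan 23, 2019 + 19 days = Feb 11, 2019.
Cold retard begins: Feb 11, 2019 + 85 days = May 7, 2019.
The loaves go into the oven: May 7, 2019 + 21 days = May 28, 2019.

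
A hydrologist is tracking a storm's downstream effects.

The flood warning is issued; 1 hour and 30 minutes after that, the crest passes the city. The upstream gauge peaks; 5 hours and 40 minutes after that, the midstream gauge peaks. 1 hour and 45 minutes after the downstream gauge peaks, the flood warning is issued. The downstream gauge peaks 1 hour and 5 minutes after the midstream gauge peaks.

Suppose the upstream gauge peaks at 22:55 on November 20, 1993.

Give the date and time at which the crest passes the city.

The upstream gauge peaks: 22:55 Nov 20, 1993.
The midstream gauge peaks: 22:55 Nov 20, 1993 + 5h40m = 04:35 Nov 21, 1993.
The downstream gauge peaks: 04:35 Nov 21, 1993 + 1h05m = 05:40 Nov 21, 1993.
The flood warning is issued: 05:40 Nov 21, 1993 + 1h45m = 07:25 Nov 21, 1993.
The crest passes the city: 07:25 Nov 21, 1993 + 1h30m = 08:55 Nov 21, 1993.

08:55 on November 21, 1993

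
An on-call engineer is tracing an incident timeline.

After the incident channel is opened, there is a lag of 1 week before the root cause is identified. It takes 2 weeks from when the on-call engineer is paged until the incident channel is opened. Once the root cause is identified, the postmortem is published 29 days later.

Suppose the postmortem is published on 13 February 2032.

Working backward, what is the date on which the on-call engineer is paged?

The postmortem is published: Feb 13, 2032.
The root cause is identified: Feb 13, 2032 − 29 days = Jan 15, 2032.
The incident channel is opened: Jan 15, 2032 − 1 week = Jan 8, 2032.
The on-call engineer is paged: Jan 8, 2032 − 2 weeks = Dec 25, 2031.

25 December 2031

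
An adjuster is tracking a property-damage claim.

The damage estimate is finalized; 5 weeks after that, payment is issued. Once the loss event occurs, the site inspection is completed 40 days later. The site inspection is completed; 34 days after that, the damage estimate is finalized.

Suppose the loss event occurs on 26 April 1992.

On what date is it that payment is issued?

13 August 1992

The loss event occurs: Apr 26, 1992.
The site inspection is completed: Apr 26, 1992 + 40 days = Jun 5, 1992.
The damage estimate is finalized: Jun 5, 1992 + 34 days = Jul 9, 1992.
Payment is issued: Jul 9, 1992 + 5 weeks = Aug 13, 1992.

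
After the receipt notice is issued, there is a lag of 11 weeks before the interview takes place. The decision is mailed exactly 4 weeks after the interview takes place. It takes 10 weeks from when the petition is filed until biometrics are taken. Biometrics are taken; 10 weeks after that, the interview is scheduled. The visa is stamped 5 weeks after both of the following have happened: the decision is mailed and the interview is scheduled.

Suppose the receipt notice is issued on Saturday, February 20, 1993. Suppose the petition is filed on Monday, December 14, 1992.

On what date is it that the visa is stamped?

The receipt notice is issued: Feb 20, 1993.
The interview takes place: Feb 20, 1993 + 11 weeks = May 8, 1993.
The decision is mailed: May 8, 1993 + 4 weeks = Jun 5, 1993.
The petition is filed: Dec 14, 1992.
Biometrics are taken: Dec 14, 1992 + 10 weeks = Feb 22, 1993.
The interview is scheduled: Feb 22, 1993 + 10 weeks = May 3, 1993.
Both prerequisites met — the decision is mailed (Jun 5, 1993), the interview is scheduled (May 3, 1993); the later is Jun 5, 1993.
The visa is stamped: Jun 5, 1993 + 5 weeks = Jul 10, 1993.

Saturday, July 10, 1993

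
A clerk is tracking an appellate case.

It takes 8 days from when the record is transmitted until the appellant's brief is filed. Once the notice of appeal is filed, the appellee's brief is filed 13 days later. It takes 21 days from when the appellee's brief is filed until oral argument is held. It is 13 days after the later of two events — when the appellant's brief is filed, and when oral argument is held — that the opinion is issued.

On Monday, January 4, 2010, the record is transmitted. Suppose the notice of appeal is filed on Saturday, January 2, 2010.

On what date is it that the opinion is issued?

Thursday, February 18, 2010

The record is transmitted: Jan 4, 2010.
The appellant's brief is filed: Jan 4, 2010 + 8 days = Jan 12, 2010.
The notice of appeal is filed: Jan 2, 2010.
The appellee's brief is filed: Jan 2, 2010 + 13 days = Jan 15, 2010.
Oral argument is held: Jan 15, 2010 + 21 days = Feb 5, 2010.
Both prerequisites met — the appellant's brief is filed (Jan 12, 2010), oral argument is held (Feb 5, 2010); the later is Feb 5, 2010.
The opinion is issued: Feb 5, 2010 + 13 days = Feb 18, 2010.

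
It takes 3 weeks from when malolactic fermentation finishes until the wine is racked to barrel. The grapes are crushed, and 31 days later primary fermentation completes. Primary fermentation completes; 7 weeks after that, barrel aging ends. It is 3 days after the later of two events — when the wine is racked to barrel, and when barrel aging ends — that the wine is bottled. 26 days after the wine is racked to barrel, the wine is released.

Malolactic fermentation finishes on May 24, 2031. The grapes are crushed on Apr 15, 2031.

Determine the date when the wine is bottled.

Malolactic fermentation finishes: May 24, 2031.
The wine is racked to barrel: May 24, 2031 + 3 weeks = Jun 14, 2031.
The grapes are crushed: Apr 15, 2031.
Primary fermentation completes: Apr 15, 2031 + 31 days = May 16, 2031.
Barrel aging ends: May 16, 2031 + 7 weeks = Jul 4, 2031.
Both prerequisites met — the wine is racked to barrel (Jun 14, 2031), barrel aging ends (Jul 4, 2031); the later is Jul 4, 2031.
The wine is bottled: Jul 4, 2031 + 3 days = Jul 7, 2031.

Jul 7, 2031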